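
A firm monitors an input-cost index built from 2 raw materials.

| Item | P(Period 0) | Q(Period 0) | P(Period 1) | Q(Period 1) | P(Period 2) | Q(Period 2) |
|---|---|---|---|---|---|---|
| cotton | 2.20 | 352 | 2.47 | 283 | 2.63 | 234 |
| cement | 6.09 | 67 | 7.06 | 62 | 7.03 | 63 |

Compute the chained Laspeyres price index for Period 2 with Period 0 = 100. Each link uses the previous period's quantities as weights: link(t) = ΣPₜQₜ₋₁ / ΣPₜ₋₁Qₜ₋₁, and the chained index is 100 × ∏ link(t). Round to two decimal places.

Link Period 0→Period 1:
ΣP(Period 1)Q(Period 0) = 2.47×352 + 7.06×67 = 869.44 + 473.02 = 1342.46
ΣP(Period 0)Q(Period 0) = 2.20×352 + 6.09×67 = 774.4 + 408.03 = 1182.43
link = 1342.46/1182.43 = 1.135340
Link Period 1→Period 2:
ΣP(Period 2)Q(Period 1) = 2.63×283 + 7.03×62 = 744.29 + 435.86 = 1180.15
ΣP(Period 1)Q(Period 1) = 2.47×283 + 7.06×62 = 699.01 + 437.72 = 1136.73
link = 1180.15/1136.73 = 1.038197
Chained index = 100 × 1.135340 × 1.038197 = 117.8707

117.87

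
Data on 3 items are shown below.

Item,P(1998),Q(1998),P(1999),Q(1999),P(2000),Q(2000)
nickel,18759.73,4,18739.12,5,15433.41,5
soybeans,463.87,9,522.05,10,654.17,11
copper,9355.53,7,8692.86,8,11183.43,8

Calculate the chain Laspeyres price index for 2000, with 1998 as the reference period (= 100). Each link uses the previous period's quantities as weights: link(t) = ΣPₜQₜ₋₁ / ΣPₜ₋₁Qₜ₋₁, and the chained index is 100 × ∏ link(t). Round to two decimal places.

99.82

Link 1998→1999:
ΣP(1999)Q(1998) = 18739.12×4 + 522.05×9 + 8692.86×7 = 74956.48 + 4698.45 + 60850.02 = 140504.95
ΣP(1998)Q(1998) = 18759.73×4 + 463.87×9 + 9355.53×7 = 75038.92 + 4174.83 + 65488.71 = 144702.46
link = 140504.95/144702.46 = 0.970992
Link 1999→2000:
ΣP(2000)Q(1999) = 15433.41×5 + 654.17×10 + 11183.43×8 = 77167.05 + 6541.7 + 89467.44 = 173176.19
ΣP(1999)Q(1999) = 18739.12×5 + 522.05×10 + 8692.86×8 = 93695.6 + 5220.5 + 69542.88 = 168458.98
link = 173176.19/168458.98 = 1.028002
Chained index = 100 × 0.970992 × 1.028002 = 99.8182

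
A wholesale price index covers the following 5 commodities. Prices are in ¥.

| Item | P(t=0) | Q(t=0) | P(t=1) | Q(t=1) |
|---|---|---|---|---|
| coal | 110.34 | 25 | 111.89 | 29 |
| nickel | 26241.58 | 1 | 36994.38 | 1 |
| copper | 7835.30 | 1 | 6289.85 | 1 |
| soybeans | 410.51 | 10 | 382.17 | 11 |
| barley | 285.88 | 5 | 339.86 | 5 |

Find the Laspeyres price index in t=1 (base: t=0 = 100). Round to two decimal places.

Laspeyres price index uses base-period quantities as weights.
ΣP(t=1)·Q(t=0) = 111.89×25 + 36994.38×1 + 6289.85×1 + 382.17×10 + 339.86×5 = 2797.25 + 36994.38 + 6289.85 + 3821.7 + 1699.3 = 51602.48
ΣP(t=0)·Q(t=0) = 110.34×25 + 26241.58×1 + 7835.30×1 + 410.51×10 + 285.88×5 = 2758.5 + 26241.58 + 7835.3 + 4105.1 + 1429.4 = 42369.88
Index = 51602.48 / 42369.88 × 100 = 121.7905

121.79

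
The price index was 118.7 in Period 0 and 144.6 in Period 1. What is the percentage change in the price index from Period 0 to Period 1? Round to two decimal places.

21.82%

Change = (144.6 − 118.7) / 118.7 × 100
       = 25.9 / 118.7 × 100 = 21.8197%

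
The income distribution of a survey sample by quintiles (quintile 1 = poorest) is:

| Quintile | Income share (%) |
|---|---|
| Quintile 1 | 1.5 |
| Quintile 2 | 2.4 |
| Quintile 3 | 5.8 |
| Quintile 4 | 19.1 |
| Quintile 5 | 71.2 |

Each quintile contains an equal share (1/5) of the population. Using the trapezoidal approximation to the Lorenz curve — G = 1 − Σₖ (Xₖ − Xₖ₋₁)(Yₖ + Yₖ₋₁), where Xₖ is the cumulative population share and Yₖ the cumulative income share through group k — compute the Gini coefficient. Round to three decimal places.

Cumulative income shares Yₖ: 0.0150, 0.0390, 0.0970, 0.2880, 1.0000
Σ (Xₖ−Xₖ₋₁)(Yₖ+Yₖ₋₁) = (1/5)(0.0150+0.0000) + (1/5)(0.0390+0.0150) + (1/5)(0.0970+0.0390) + (1/5)(0.2880+0.0970) + (1/5)(1.0000+0.2880)
  = 0.0030 + 0.0108 + 0.0272 + 0.0770 + 0.2576 = 0.3756
G = 1 − 0.3756 = 0.6244

0.624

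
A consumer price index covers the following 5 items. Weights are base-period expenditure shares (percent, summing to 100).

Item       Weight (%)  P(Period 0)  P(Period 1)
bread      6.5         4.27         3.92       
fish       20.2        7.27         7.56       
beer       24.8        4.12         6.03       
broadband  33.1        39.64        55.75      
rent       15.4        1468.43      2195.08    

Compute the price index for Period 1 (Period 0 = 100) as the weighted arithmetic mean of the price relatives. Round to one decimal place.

bread: 6.5 × (3.92/4.27) = 6.5 × 0.918033 = 5.9672
fish: 20.2 × (7.56/7.27) = 20.2 × 1.039890 = 21.0058
beer: 24.8 × (6.03/4.12) = 24.8 × 1.463592 = 36.2971
broadband: 33.1 × (55.75/39.64) = 33.1 × 1.406408 = 46.5521
rent: 15.4 × (2195.08/1468.43) = 15.4 × 1.494848 = 23.0207
Index = Σ wᵢ·(p₁ᵢ/p₀ᵢ) = 5.9672 + 21.0058 + 36.2971 + 46.5521 + 23.0207 = 132.8428

132.8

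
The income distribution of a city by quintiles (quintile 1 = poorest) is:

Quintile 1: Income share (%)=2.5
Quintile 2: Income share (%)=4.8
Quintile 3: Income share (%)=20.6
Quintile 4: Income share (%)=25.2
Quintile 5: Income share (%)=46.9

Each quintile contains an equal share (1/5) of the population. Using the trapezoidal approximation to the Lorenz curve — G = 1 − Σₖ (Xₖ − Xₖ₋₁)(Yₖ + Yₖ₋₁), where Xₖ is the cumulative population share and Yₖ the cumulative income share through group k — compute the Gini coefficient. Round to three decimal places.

0.437

Cumulative income shares Yₖ: 0.0250, 0.0730, 0.2790, 0.5310, 1.0000
Σ (Xₖ−Xₖ₋₁)(Yₖ+Yₖ₋₁) = (1/5)(0.0250+0.0000) + (1/5)(0.0730+0.0250) + (1/5)(0.2790+0.0730) + (1/5)(0.5310+0.2790) + (1/5)(1.0000+0.5310)
  = 0.0050 + 0.0196 + 0.0704 + 0.1620 + 0.3062 = 0.5632
G = 1 − 0.5632 = 0.4368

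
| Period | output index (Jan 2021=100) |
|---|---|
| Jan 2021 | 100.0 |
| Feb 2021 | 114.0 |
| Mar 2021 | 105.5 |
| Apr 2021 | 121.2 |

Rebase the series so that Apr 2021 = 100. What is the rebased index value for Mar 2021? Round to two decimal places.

87.05

Rebased(Mar 2021) = 105.5 / 121.2 × 100 = 87.0462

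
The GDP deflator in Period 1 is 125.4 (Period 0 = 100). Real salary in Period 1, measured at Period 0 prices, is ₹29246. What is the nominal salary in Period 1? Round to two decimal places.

36674.48

Nominal = Real × (Index/100) = 29246 × (125.4/100)
        = 29246 × 1.254 = 36674.4840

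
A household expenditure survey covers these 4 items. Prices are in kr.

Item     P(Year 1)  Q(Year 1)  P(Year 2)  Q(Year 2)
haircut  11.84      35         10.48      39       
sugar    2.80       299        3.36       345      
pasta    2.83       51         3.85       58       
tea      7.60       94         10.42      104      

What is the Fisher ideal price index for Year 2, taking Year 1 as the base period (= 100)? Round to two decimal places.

Laspeyres component (base-period weights):
ΣP(Year 2)Q(Year 1) = 10.48×35 + 3.36×299 + 3.85×51 + 10.42×94 = 366.8 + 1004.64 + 196.35 + 979.48 = 2547.27
ΣP(Year 1)Q(Year 1) = 11.84×35 + 2.80×299 + 2.83×51 + 7.60×94 = 414.4 + 837.2 + 144.33 + 714.4 = 2110.33
L = 2547.27 / 2110.33 × 100 = 120.7048
Paasche component (current-period weights):
ΣP(Year 2)Q(Year 2) = 10.48×39 + 3.36×345 + 3.85×58 + 10.42×104 = 408.72 + 1159.2 + 223.3 + 1083.68 = 2874.9
ΣP(Year 1)Q(Year 2) = 11.84×39 + 2.80×345 + 2.83×58 + 7.60×104 = 461.76 + 966 + 164.14 + 790.4 = 2382.3
P = 2874.9 / 2382.3 × 100 = 120.6775
Fisher = √(L × P) = √(120.7048 × 120.6775) = 120.6912

120.69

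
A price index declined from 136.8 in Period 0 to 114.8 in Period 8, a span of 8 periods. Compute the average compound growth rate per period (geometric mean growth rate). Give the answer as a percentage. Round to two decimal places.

-2.17%

Growth factor = (114.8/136.8)^(1/8) = (0.839181)^(1/8) = 0.978322
Growth rate = 0.978322 − 1 = -0.021678 = -2.1678%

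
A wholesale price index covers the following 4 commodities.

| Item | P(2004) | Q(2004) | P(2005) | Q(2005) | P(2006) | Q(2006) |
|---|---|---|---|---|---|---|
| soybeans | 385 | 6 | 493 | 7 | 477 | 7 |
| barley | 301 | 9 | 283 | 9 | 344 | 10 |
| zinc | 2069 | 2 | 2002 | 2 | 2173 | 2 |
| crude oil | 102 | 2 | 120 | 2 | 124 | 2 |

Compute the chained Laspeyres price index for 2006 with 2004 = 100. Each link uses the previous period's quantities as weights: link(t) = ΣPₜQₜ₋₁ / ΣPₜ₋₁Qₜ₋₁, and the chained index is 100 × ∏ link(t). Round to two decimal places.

Link 2004→2005:
ΣP(2005)Q(2004) = 493×6 + 283×9 + 2002×2 + 120×2 = 2958 + 2547 + 4004 + 240 = 9749
ΣP(2004)Q(2004) = 385×6 + 301×9 + 2069×2 + 102×2 = 2310 + 2709 + 4138 + 204 = 9361
link = 9749/9361 = 1.041449
Link 2005→2006:
ΣP(2006)Q(2005) = 477×7 + 344×9 + 2173×2 + 124×2 = 3339 + 3096 + 4346 + 248 = 11029
ΣP(2005)Q(2005) = 493×7 + 283×9 + 2002×2 + 120×2 = 3451 + 2547 + 4004 + 240 = 10242
link = 11029/10242 = 1.076840
Chained index = 100 × 1.041449 × 1.076840 = 112.1474

112.15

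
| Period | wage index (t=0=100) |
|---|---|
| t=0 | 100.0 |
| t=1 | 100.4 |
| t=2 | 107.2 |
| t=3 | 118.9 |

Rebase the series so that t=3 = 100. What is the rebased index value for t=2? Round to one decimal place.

90.2

Rebased(t=2) = 107.2 / 118.9 × 100 = 90.1598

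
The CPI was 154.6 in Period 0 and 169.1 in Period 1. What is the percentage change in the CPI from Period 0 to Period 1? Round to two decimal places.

Change = (169.1 − 154.6) / 154.6 × 100
       = 14.5 / 154.6 × 100 = 9.3790%

9.38%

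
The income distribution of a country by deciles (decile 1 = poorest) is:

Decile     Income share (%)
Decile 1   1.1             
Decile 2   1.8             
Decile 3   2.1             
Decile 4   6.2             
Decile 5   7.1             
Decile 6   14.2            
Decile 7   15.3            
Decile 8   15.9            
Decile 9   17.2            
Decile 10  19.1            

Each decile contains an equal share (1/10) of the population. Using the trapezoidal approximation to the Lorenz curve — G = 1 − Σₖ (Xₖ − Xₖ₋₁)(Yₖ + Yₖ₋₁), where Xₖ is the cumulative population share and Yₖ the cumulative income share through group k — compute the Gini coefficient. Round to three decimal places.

Cumulative income shares Yₖ: 0.0110, 0.0290, 0.0500, 0.1120, 0.1830, 0.3250, 0.4780, 0.6370, 0.8090, 1.0000
Σ (Xₖ−Xₖ₋₁)(Yₖ+Yₖ₋₁) = (1/10)(0.0110+0.0000) + (1/10)(0.0290+0.0110) + (1/10)(0.0500+0.0290) + (1/10)(0.1120+0.0500) + (1/10)(0.1830+0.1120) + (1/10)(0.3250+0.1830) + (1/10)(0.4780+0.3250) + (1/10)(0.6370+0.4780) + (1/10)(0.8090+0.6370) + (1/10)(1.0000+0.8090)
  = 0.0011 + 0.0040 + 0.0079 + 0.0162 + 0.0295 + 0.0508 + 0.0803 + 0.1115 + 0.1446 + 0.1809 = 0.6268
G = 1 − 0.6268 = 0.3732

0.373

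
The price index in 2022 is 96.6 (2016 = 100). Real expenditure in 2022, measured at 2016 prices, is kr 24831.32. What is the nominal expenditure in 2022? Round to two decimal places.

23987.06

Nominal = Real × (Index/100) = 24831.32 × (96.6/100)
        = 24831.32 × 0.966 = 23987.0551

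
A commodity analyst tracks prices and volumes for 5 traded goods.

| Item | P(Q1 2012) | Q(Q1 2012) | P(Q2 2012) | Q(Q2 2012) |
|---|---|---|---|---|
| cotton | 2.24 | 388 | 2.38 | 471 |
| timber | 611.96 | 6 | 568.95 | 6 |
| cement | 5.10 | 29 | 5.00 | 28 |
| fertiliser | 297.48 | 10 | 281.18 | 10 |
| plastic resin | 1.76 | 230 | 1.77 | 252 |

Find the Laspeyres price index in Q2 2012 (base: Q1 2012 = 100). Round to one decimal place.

Laspeyres price index uses base-period quantities as weights.
ΣP(Q2 2012)·Q(Q1 2012) = 2.38×388 + 568.95×6 + 5.00×29 + 281.18×10 + 1.77×230 = 923.44 + 3413.7 + 145 + 2811.8 + 407.1 = 7701.04
ΣP(Q1 2012)·Q(Q1 2012) = 2.24×388 + 611.96×6 + 5.10×29 + 297.48×10 + 1.76×230 = 869.12 + 3671.76 + 147.9 + 2974.8 + 404.8 = 8068.38
Index = 7701.04 / 8068.38 × 100 = 95.4472

95.4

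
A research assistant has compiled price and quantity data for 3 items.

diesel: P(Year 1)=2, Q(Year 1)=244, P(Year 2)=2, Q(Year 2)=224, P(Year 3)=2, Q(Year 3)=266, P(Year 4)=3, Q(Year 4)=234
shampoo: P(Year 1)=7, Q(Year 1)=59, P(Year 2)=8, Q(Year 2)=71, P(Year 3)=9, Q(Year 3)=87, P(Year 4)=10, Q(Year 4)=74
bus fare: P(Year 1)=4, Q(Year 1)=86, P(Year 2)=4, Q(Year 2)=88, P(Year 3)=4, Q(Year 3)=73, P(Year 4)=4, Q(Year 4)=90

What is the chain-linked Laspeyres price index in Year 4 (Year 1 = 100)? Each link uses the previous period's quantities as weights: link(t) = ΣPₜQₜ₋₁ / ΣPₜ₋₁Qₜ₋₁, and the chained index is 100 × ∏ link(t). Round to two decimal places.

134.38

Link Year 1→Year 2:
ΣP(Year 2)Q(Year 1) = 2×244 + 8×59 + 4×86 = 488 + 472 + 344 = 1304
ΣP(Year 1)Q(Year 1) = 2×244 + 7×59 + 4×86 = 488 + 413 + 344 = 1245
link = 1304/1245 = 1.047390
Link Year 2→Year 3:
ΣP(Year 3)Q(Year 2) = 2×224 + 9×71 + 4×88 = 448 + 639 + 352 = 1439
ΣP(Year 2)Q(Year 2) = 2×224 + 8×71 + 4×88 = 448 + 568 + 352 = 1368
link = 1439/1368 = 1.051901
Link Year 3→Year 4:
ΣP(Year 4)Q(Year 3) = 3×266 + 10×87 + 4×73 = 798 + 870 + 292 = 1960
ΣP(Year 3)Q(Year 3) = 2×266 + 9×87 + 4×73 = 532 + 783 + 292 = 1607
link = 1960/1607 = 1.219664
Chained index = 100 × 1.047390 × 1.051901 × 1.219664 = 134.3764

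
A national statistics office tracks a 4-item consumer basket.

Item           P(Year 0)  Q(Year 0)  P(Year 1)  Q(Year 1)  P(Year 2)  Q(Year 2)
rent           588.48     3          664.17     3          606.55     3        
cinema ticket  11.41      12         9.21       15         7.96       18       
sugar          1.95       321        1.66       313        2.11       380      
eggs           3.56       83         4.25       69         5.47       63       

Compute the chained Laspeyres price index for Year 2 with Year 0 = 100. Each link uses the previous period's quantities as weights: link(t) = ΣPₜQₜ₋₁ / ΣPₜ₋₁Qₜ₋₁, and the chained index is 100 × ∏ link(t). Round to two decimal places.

107.04

Link Year 0→Year 1:
ΣP(Year 1)Q(Year 0) = 664.17×3 + 9.21×12 + 1.66×321 + 4.25×83 = 1992.51 + 110.52 + 532.86 + 352.75 = 2988.64
ΣP(Year 0)Q(Year 0) = 588.48×3 + 11.41×12 + 1.95×321 + 3.56×83 = 1765.44 + 136.92 + 625.95 + 295.48 = 2823.79
link = 2988.64/2823.79 = 1.058379
Link Year 1→Year 2:
ΣP(Year 2)Q(Year 1) = 606.55×3 + 7.96×15 + 2.11×313 + 5.47×69 = 1819.65 + 119.4 + 660.43 + 377.43 = 2976.91
ΣP(Year 1)Q(Year 1) = 664.17×3 + 9.21×15 + 1.66×313 + 4.25×69 = 1992.51 + 138.15 + 519.58 + 293.25 = 2943.49
link = 2976.91/2943.49 = 1.011354
Chained index = 100 × 1.058379 × 1.011354 = 107.0396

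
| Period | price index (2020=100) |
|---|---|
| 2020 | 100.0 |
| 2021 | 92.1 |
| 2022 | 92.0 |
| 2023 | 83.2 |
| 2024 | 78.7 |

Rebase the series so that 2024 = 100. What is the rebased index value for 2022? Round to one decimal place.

Rebased(2022) = 92.0 / 78.7 × 100 = 116.8996

116.9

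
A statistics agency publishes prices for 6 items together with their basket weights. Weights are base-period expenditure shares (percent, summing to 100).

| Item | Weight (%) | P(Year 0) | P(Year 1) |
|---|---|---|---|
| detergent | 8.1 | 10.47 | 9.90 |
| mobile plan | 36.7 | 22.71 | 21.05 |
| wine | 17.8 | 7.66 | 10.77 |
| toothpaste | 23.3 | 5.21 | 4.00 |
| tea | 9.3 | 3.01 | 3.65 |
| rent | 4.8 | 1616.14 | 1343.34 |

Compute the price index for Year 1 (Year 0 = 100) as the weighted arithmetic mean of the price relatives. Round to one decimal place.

99.9

detergent: 8.1 × (9.90/10.47) = 8.1 × 0.945559 = 7.6590
mobile plan: 36.7 × (21.05/22.71) = 36.7 × 0.926904 = 34.0174
wine: 17.8 × (10.77/7.66) = 17.8 × 1.406005 = 25.0269
toothpaste: 23.3 × (4.00/5.21) = 23.3 × 0.767754 = 17.8887
tea: 9.3 × (3.65/3.01) = 9.3 × 1.212625 = 11.2774
rent: 4.8 × (1343.34/1616.14) = 4.8 × 0.831203 = 3.9898
Index = Σ wᵢ·(p₁ᵢ/p₀ᵢ) = 7.6590 + 34.0174 + 25.0269 + 17.8887 + 11.2774 + 3.9898 = 99.8592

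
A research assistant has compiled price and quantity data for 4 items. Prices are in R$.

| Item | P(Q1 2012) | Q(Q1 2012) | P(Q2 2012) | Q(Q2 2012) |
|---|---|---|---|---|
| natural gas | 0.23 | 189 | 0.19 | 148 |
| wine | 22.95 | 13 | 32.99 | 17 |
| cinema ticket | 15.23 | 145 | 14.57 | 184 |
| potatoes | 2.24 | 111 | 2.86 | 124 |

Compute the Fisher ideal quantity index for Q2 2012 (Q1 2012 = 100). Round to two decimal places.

Laspeyres component (base-period weights):
ΣP(Q1 2012)Q(Q2 2012) = 0.23×148 + 22.95×17 + 15.23×184 + 2.24×124 = 34.04 + 390.15 + 2802.32 + 277.76 = 3504.27
ΣP(Q1 2012)Q(Q1 2012) = 0.23×189 + 22.95×13 + 15.23×145 + 2.24×111 = 43.47 + 298.35 + 2208.35 + 248.64 = 2798.81
L = 3504.27 / 2798.81 × 100 = 125.2057
Paasche component (current-period weights):
ΣP(Q2 2012)Q(Q2 2012) = 0.19×148 + 32.99×17 + 14.57×184 + 2.86×124 = 28.12 + 560.83 + 2680.88 + 354.64 = 3624.47
ΣP(Q2 2012)Q(Q1 2012) = 0.19×189 + 32.99×13 + 14.57×145 + 2.86×111 = 35.91 + 428.87 + 2112.65 + 317.46 = 2894.89
P = 3624.47 / 2894.89 × 100 = 125.2023
Fisher = √(L × P) = √(125.2057 × 125.2023) = 125.2040

125.20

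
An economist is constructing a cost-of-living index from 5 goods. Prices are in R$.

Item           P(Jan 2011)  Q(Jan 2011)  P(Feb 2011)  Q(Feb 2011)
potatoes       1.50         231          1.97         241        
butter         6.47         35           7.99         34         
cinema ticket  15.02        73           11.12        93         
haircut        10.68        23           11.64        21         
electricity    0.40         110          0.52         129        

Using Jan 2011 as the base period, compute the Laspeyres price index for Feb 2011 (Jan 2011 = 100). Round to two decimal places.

Laspeyres price index uses base-period quantities as weights.
ΣP(Feb 2011)·Q(Jan 2011) = 1.97×231 + 7.99×35 + 11.12×73 + 11.64×23 + 0.52×110 = 455.07 + 279.65 + 811.76 + 267.72 + 57.2 = 1871.4
ΣP(Jan 2011)·Q(Jan 2011) = 1.50×231 + 6.47×35 + 15.02×73 + 10.68×23 + 0.40×110 = 346.5 + 226.45 + 1096.46 + 245.64 + 44 = 1959.05
Index = 1871.4 / 1959.05 × 100 = 95.5259

95.53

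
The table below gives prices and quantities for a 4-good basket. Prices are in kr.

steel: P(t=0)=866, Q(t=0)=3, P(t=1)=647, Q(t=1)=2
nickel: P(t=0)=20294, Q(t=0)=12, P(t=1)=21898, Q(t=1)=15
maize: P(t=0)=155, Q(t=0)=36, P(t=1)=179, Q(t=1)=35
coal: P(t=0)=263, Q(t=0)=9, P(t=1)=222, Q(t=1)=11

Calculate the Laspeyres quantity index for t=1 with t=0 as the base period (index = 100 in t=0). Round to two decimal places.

Laspeyres quantity index uses base-period prices as weights.
ΣP(t=0)·Q(t=1) = 866×2 + 20294×15 + 155×35 + 263×11 = 1732 + 304410 + 5425 + 2893 = 314460
ΣP(t=0)·Q(t=0) = 866×3 + 20294×12 + 155×36 + 263×9 = 2598 + 243528 + 5580 + 2367 = 254073
Index = 314460 / 254073 × 100 = 123.7676

123.77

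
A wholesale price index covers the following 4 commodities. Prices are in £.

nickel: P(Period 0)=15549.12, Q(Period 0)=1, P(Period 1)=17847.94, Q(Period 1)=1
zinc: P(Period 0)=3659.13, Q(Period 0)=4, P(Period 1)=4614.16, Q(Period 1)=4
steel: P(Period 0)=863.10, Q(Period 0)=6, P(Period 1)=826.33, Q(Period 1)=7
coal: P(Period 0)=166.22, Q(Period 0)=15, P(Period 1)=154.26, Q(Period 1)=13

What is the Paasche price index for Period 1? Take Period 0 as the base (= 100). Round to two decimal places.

114.86

Paasche price index uses current-period quantities as weights.
ΣP(Period 1)·Q(Period 1) = 17847.94×1 + 4614.16×4 + 826.33×7 + 154.26×13 = 17847.94 + 18456.64 + 5784.31 + 2005.38 = 44094.27
ΣP(Period 0)·Q(Period 1) = 15549.12×1 + 3659.13×4 + 863.10×7 + 166.22×13 = 15549.12 + 14636.52 + 6041.7 + 2160.86 = 38388.2
Index = 44094.27 / 38388.2 × 100 = 114.8641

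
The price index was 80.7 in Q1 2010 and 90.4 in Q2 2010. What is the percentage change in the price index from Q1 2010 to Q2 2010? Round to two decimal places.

12.02%

Change = (90.4 − 80.7) / 80.7 × 100
       = 9.7 / 80.7 × 100 = 12.0198%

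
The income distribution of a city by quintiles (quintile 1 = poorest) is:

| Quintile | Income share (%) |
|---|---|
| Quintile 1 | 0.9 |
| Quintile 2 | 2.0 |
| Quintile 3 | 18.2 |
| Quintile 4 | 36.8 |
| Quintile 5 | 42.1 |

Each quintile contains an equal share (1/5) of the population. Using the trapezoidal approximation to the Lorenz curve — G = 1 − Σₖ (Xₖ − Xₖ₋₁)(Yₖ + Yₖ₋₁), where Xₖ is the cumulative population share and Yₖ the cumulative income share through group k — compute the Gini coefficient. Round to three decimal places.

0.469

Cumulative income shares Yₖ: 0.0090, 0.0290, 0.2110, 0.5790, 1.0000
Σ (Xₖ−Xₖ₋₁)(Yₖ+Yₖ₋₁) = (1/5)(0.0090+0.0000) + (1/5)(0.0290+0.0090) + (1/5)(0.2110+0.0290) + (1/5)(0.5790+0.2110) + (1/5)(1.0000+0.5790)
  = 0.0018 + 0.0076 + 0.0480 + 0.1580 + 0.3158 = 0.5312
G = 1 − 0.5312 = 0.4688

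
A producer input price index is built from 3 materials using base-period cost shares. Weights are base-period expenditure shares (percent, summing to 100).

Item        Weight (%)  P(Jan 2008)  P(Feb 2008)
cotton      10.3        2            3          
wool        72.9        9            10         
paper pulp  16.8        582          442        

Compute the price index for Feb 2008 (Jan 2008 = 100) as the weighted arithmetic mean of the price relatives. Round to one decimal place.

cotton: 10.3 × (3/2) = 10.3 × 1.500000 = 15.4500
wool: 72.9 × (10/9) = 72.9 × 1.111111 = 81.0000
paper pulp: 16.8 × (442/582) = 16.8 × 0.759450 = 12.7588
Index = Σ wᵢ·(p₁ᵢ/p₀ᵢ) = 15.4500 + 81.0000 + 12.7588 = 109.2088

109.2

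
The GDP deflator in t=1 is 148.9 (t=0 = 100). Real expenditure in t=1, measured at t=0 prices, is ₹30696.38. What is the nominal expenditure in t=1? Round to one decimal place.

45706.9

Nominal = Real × (Index/100) = 30696.38 × (148.9/100)
        = 30696.38 × 1.489 = 45706.9098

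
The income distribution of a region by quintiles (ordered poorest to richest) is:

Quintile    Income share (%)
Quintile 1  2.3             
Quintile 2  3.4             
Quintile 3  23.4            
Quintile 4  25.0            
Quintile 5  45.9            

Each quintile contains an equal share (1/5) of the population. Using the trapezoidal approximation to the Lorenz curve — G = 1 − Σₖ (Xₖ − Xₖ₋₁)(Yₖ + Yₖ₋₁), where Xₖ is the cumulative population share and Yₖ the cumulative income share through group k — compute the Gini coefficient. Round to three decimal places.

0.435

Cumulative income shares Yₖ: 0.0230, 0.0570, 0.2910, 0.5410, 1.0000
Σ (Xₖ−Xₖ₋₁)(Yₖ+Yₖ₋₁) = (1/5)(0.0230+0.0000) + (1/5)(0.0570+0.0230) + (1/5)(0.2910+0.0570) + (1/5)(0.5410+0.2910) + (1/5)(1.0000+0.5410)
  = 0.0046 + 0.0160 + 0.0696 + 0.1664 + 0.3082 = 0.5648
G = 1 − 0.5648 = 0.4352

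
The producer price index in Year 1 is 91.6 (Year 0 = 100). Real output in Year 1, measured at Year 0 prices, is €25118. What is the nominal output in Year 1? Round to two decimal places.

23008.09

Nominal = Real × (Index/100) = 25118 × (91.6/100)
        = 25118 × 0.916 = 23008.0880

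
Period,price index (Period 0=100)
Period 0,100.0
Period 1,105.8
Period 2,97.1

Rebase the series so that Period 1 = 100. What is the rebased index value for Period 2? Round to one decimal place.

91.8

Rebased(Period 2) = 97.1 / 105.8 × 100 = 91.7769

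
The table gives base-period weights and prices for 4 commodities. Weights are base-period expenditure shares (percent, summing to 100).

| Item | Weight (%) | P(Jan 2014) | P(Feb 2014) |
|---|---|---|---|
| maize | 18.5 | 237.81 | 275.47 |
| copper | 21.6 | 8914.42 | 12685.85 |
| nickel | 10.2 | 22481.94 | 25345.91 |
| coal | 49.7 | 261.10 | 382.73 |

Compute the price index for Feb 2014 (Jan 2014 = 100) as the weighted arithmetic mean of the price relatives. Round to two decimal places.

maize: 18.5 × (275.47/237.81) = 18.5 × 1.158362 = 21.4297
copper: 21.6 × (12685.85/8914.42) = 21.6 × 1.423071 = 30.7383
nickel: 10.2 × (25345.91/22481.94) = 10.2 × 1.127390 = 11.4994
coal: 49.7 × (382.73/261.10) = 49.7 × 1.465837 = 72.8521
Index = Σ wᵢ·(p₁ᵢ/p₀ᵢ) = 21.4297 + 30.7383 + 11.4994 + 72.8521 = 136.5195

136.52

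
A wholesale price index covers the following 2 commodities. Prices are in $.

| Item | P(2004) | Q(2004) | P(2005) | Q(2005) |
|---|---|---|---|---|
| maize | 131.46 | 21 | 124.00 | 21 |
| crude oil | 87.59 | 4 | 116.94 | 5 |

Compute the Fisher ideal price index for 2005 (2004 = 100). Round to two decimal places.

99.21

Laspeyres component (base-period weights):
ΣP(2005)Q(2004) = 124.00×21 + 116.94×4 = 2604 + 467.76 = 3071.76
ΣP(2004)Q(2004) = 131.46×21 + 87.59×4 = 2760.66 + 350.36 = 3111.02
L = 3071.76 / 3111.02 × 100 = 98.7380
Paasche component (current-period weights):
ΣP(2005)Q(2005) = 124.00×21 + 116.94×5 = 2604 + 584.7 = 3188.7
ΣP(2004)Q(2005) = 131.46×21 + 87.59×5 = 2760.66 + 437.95 = 3198.61
P = 3188.7 / 3198.61 × 100 = 99.6902
Fisher = √(L × P) = √(98.7380 × 99.6902) = 99.2130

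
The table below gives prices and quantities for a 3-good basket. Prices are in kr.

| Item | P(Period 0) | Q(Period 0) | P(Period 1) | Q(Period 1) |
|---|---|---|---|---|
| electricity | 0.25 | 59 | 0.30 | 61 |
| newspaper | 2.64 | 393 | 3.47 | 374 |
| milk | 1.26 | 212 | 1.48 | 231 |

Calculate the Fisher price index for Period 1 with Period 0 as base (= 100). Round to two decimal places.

128.32

Laspeyres component (base-period weights):
ΣP(Period 1)Q(Period 0) = 0.30×59 + 3.47×393 + 1.48×212 = 17.7 + 1363.71 + 313.76 = 1695.17
ΣP(Period 0)Q(Period 0) = 0.25×59 + 2.64×393 + 1.26×212 = 14.75 + 1037.52 + 267.12 = 1319.39
L = 1695.17 / 1319.39 × 100 = 128.4813
Paasche component (current-period weights):
ΣP(Period 1)Q(Period 1) = 0.30×61 + 3.47×374 + 1.48×231 = 18.3 + 1297.78 + 341.88 = 1657.96
ΣP(Period 0)Q(Period 1) = 0.25×61 + 2.64×374 + 1.26×231 = 15.25 + 987.36 + 291.06 = 1293.67
P = 1657.96 / 1293.67 × 100 = 128.1594
Fisher = √(L × P) = √(128.4813 × 128.1594) = 128.3203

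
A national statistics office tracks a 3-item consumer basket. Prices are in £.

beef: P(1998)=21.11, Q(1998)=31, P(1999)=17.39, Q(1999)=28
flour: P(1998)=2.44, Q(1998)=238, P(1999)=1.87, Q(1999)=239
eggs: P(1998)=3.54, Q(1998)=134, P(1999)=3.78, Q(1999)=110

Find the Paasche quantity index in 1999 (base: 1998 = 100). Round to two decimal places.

Paasche quantity index uses current-period prices as weights.
ΣP(1999)·Q(1999) = 17.39×28 + 1.87×239 + 3.78×110 = 486.92 + 446.93 + 415.8 = 1349.65
ΣP(1999)·Q(1998) = 17.39×31 + 1.87×238 + 3.78×134 = 539.09 + 445.06 + 506.52 = 1490.67
Index = 1349.65 / 1490.67 × 100 = 90.5398

90.54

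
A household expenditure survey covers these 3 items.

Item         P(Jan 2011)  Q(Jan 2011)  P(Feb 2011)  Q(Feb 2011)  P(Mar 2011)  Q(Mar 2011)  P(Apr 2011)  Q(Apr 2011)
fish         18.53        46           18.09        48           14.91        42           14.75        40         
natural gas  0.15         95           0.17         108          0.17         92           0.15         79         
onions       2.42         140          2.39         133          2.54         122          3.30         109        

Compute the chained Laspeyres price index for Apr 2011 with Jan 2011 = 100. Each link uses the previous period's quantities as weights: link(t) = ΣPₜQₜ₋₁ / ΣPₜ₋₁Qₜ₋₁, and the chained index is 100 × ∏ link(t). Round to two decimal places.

Link Jan 2011→Feb 2011:
ΣP(Feb 2011)Q(Jan 2011) = 18.09×46 + 0.17×95 + 2.39×140 = 832.14 + 16.15 + 334.6 = 1182.89
ΣP(Jan 2011)Q(Jan 2011) = 18.53×46 + 0.15×95 + 2.42×140 = 852.38 + 14.25 + 338.8 = 1205.43
link = 1182.89/1205.43 = 0.981301
Link Feb 2011→Mar 2011:
ΣP(Mar 2011)Q(Feb 2011) = 14.91×48 + 0.17×108 + 2.54×133 = 715.68 + 18.36 + 337.82 = 1071.86
ΣP(Feb 2011)Q(Feb 2011) = 18.09×48 + 0.17×108 + 2.39×133 = 868.32 + 18.36 + 317.87 = 1204.55
link = 1071.86/1204.55 = 0.889843
Link Mar 2011→Apr 2011:
ΣP(Apr 2011)Q(Mar 2011) = 14.75×42 + 0.15×92 + 3.30×122 = 619.5 + 13.8 + 402.6 = 1035.9
ΣP(Mar 2011)Q(Mar 2011) = 14.91×42 + 0.17×92 + 2.54×122 = 626.22 + 15.64 + 309.88 = 951.74
link = 1035.9/951.74 = 1.088428
Chained index = 100 × 0.981301 × 0.889843 × 1.088428 = 95.0419

95.04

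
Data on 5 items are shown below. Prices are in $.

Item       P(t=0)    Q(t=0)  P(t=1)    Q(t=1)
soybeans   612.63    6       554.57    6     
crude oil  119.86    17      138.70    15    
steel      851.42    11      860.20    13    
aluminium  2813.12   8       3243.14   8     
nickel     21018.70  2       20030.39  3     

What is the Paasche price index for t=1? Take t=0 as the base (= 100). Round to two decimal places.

Paasche price index uses current-period quantities as weights.
ΣP(t=1)·Q(t=1) = 554.57×6 + 138.70×15 + 860.20×13 + 3243.14×8 + 20030.39×3 = 3327.42 + 2080.5 + 11182.6 + 25945.12 + 60091.17 = 102626.81
ΣP(t=0)·Q(t=1) = 612.63×6 + 119.86×15 + 851.42×13 + 2813.12×8 + 21018.70×3 = 3675.78 + 1797.9 + 11068.46 + 22504.96 + 63056.1 = 102103.2
Index = 102626.81 / 102103.2 × 100 = 100.5128

100.51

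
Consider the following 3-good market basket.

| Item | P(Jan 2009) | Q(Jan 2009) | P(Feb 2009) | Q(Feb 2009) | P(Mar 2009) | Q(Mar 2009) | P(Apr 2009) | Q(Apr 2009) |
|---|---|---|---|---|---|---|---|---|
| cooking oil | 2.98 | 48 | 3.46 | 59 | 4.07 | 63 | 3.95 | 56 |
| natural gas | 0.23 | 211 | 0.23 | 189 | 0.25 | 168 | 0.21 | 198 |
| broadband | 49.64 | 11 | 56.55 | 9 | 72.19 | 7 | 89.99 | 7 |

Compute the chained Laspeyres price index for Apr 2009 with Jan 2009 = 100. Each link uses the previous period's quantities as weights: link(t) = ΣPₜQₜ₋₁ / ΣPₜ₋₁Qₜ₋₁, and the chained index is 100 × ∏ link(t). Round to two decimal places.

Link Jan 2009→Feb 2009:
ΣP(Feb 2009)Q(Jan 2009) = 3.46×48 + 0.23×211 + 56.55×11 = 166.08 + 48.53 + 622.05 = 836.66
ΣP(Jan 2009)Q(Jan 2009) = 2.98×48 + 0.23×211 + 49.64×11 = 143.04 + 48.53 + 546.04 = 737.61
link = 836.66/737.61 = 1.134285
Link Feb 2009→Mar 2009:
ΣP(Mar 2009)Q(Feb 2009) = 4.07×59 + 0.25×189 + 72.19×9 = 240.13 + 47.25 + 649.71 = 937.09
ΣP(Feb 2009)Q(Feb 2009) = 3.46×59 + 0.23×189 + 56.55×9 = 204.14 + 43.47 + 508.95 = 756.56
link = 937.09/756.56 = 1.238620
Link Mar 2009→Apr 2009:
ΣP(Apr 2009)Q(Mar 2009) = 3.95×63 + 0.21×168 + 89.99×7 = 248.85 + 35.28 + 629.93 = 914.06
ΣP(Mar 2009)Q(Mar 2009) = 4.07×63 + 0.25×168 + 72.19×7 = 256.41 + 42 + 505.33 = 803.74
link = 914.06/803.74 = 1.137258
Chained index = 100 × 1.134285 × 1.238620 × 1.137258 = 159.7788

159.78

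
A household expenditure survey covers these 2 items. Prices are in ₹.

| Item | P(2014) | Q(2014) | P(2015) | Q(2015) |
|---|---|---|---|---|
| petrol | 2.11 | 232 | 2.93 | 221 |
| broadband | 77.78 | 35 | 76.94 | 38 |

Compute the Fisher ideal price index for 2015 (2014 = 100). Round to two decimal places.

104.68

Laspeyres component (base-period weights):
ΣP(2015)Q(2014) = 2.93×232 + 76.94×35 = 679.76 + 2692.9 = 3372.66
ΣP(2014)Q(2014) = 2.11×232 + 77.78×35 = 489.52 + 2722.3 = 3211.82
L = 3372.66 / 3211.82 × 100 = 105.0078
Paasche component (current-period weights):
ΣP(2015)Q(2015) = 2.93×221 + 76.94×38 = 647.53 + 2923.72 = 3571.25
ΣP(2014)Q(2015) = 2.11×221 + 77.78×38 = 466.31 + 2955.64 = 3421.95
P = 3571.25 / 3421.95 × 100 = 104.3630
Fisher = √(L × P) = √(105.0078 × 104.3630) = 104.6849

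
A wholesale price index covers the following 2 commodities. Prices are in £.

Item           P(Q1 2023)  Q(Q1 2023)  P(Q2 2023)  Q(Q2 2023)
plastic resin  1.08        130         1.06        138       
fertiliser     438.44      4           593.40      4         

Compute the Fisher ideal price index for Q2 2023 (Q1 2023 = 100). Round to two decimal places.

Laspeyres component (base-period weights):
ΣP(Q2 2023)Q(Q1 2023) = 1.06×130 + 593.40×4 = 137.8 + 2373.6 = 2511.4
ΣP(Q1 2023)Q(Q1 2023) = 1.08×130 + 438.44×4 = 140.4 + 1753.76 = 1894.16
L = 2511.4 / 1894.16 × 100 = 132.5865
Paasche component (current-period weights):
ΣP(Q2 2023)Q(Q2 2023) = 1.06×138 + 593.40×4 = 146.28 + 2373.6 = 2519.88
ΣP(Q1 2023)Q(Q2 2023) = 1.08×138 + 438.44×4 = 149.04 + 1753.76 = 1902.8
P = 2519.88 / 1902.8 × 100 = 132.4301
Fisher = √(L × P) = √(132.5865 × 132.4301) = 132.5083

132.51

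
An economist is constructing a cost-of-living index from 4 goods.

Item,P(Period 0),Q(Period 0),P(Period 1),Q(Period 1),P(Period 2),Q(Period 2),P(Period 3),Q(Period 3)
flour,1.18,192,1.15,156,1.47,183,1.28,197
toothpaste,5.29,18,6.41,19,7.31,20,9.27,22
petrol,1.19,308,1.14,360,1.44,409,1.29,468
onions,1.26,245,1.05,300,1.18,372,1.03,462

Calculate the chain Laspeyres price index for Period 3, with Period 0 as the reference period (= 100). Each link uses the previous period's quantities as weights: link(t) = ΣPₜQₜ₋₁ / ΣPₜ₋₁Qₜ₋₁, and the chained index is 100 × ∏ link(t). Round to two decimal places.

105.55

Link Period 0→Period 1:
ΣP(Period 1)Q(Period 0) = 1.15×192 + 6.41×18 + 1.14×308 + 1.05×245 = 220.8 + 115.38 + 351.12 + 257.25 = 944.55
ΣP(Period 0)Q(Period 0) = 1.18×192 + 5.29×18 + 1.19×308 + 1.26×245 = 226.56 + 95.22 + 366.52 + 308.7 = 997
link = 944.55/997 = 0.947392
Link Period 1→Period 2:
ΣP(Period 2)Q(Period 1) = 1.47×156 + 7.31×19 + 1.44×360 + 1.18×300 = 229.32 + 138.89 + 518.4 + 354 = 1240.61
ΣP(Period 1)Q(Period 1) = 1.15×156 + 6.41×19 + 1.14×360 + 1.05×300 = 179.4 + 121.79 + 410.4 + 315 = 1026.59
link = 1240.61/1026.59 = 1.208477
Link Period 2→Period 3:
ΣP(Period 3)Q(Period 2) = 1.28×183 + 9.27×20 + 1.29×409 + 1.03×372 = 234.24 + 185.4 + 527.61 + 383.16 = 1330.41
ΣP(Period 2)Q(Period 2) = 1.47×183 + 7.31×20 + 1.44×409 + 1.18×372 = 269.01 + 146.2 + 588.96 + 438.96 = 1443.13
link = 1330.41/1443.13 = 0.921892
Chained index = 100 × 0.947392 × 1.208477 × 0.921892 = 105.5475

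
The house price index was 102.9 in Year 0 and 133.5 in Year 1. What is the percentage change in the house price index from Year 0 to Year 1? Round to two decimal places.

Change = (133.5 − 102.9) / 102.9 × 100
       = 30.6 / 102.9 × 100 = 29.7376%

29.74%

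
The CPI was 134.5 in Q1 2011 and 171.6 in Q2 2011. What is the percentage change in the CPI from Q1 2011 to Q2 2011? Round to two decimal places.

27.58%

Change = (171.6 − 134.5) / 134.5 × 100
       = 37.1 / 134.5 × 100 = 27.5836%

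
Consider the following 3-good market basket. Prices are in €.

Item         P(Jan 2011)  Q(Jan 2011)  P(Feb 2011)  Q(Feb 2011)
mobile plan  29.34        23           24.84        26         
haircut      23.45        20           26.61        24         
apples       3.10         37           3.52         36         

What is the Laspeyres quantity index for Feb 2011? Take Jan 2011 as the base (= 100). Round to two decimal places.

114.20

Laspeyres quantity index uses base-period prices as weights.
ΣP(Jan 2011)·Q(Feb 2011) = 29.34×26 + 23.45×24 + 3.10×36 = 762.84 + 562.8 + 111.6 = 1437.24
ΣP(Jan 2011)·Q(Jan 2011) = 29.34×23 + 23.45×20 + 3.10×37 = 674.82 + 469 + 114.7 = 1258.52
Index = 1437.24 / 1258.52 × 100 = 114.2008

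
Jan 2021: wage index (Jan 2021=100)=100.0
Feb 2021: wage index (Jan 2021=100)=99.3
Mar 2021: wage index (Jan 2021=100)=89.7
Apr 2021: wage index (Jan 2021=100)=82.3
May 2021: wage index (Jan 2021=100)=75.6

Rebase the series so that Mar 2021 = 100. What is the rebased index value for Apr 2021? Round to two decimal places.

91.75

Rebased(Apr 2021) = 82.3 / 89.7 × 100 = 91.7503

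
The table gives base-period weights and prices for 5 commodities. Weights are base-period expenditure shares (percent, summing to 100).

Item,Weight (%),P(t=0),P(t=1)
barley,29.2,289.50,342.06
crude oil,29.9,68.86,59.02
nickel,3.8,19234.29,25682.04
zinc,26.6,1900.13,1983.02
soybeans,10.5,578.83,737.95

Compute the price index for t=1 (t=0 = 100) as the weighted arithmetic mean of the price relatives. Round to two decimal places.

106.35

barley: 29.2 × (342.06/289.50) = 29.2 × 1.181554 = 34.5014
crude oil: 29.9 × (59.02/68.86) = 29.9 × 0.857101 = 25.6273
nickel: 3.8 × (25682.04/19234.29) = 3.8 × 1.335222 = 5.0738
zinc: 26.6 × (1983.02/1900.13) = 26.6 × 1.043623 = 27.7604
soybeans: 10.5 × (737.95/578.83) = 10.5 × 1.274899 = 13.3864
Index = Σ wᵢ·(p₁ᵢ/p₀ᵢ) = 34.5014 + 25.6273 + 5.0738 + 27.7604 + 13.3864 = 106.3494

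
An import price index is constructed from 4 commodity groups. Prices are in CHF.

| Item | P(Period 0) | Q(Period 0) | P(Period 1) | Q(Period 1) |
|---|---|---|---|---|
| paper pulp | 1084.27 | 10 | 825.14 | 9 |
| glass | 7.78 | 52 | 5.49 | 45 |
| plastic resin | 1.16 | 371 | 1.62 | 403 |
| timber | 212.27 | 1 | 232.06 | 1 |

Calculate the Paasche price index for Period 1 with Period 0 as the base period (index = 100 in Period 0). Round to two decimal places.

79.33

Paasche price index uses current-period quantities as weights.
ΣP(Period 1)·Q(Period 1) = 825.14×9 + 5.49×45 + 1.62×403 + 232.06×1 = 7426.26 + 247.05 + 652.86 + 232.06 = 8558.23
ΣP(Period 0)·Q(Period 1) = 1084.27×9 + 7.78×45 + 1.16×403 + 212.27×1 = 9758.43 + 350.1 + 467.48 + 212.27 = 10788.28
Index = 8558.23 / 10788.28 × 100 = 79.3290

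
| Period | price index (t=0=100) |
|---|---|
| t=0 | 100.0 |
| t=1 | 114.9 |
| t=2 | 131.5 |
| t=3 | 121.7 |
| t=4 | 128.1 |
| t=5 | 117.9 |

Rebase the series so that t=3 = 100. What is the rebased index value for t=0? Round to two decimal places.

Rebased(t=0) = 100.0 / 121.7 × 100 = 82.1693

82.17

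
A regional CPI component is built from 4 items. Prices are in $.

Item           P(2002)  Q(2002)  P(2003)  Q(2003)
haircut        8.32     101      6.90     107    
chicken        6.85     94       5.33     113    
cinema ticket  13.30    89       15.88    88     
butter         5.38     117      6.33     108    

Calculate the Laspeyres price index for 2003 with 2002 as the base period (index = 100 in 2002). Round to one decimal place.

Laspeyres price index uses base-period quantities as weights.
ΣP(2003)·Q(2002) = 6.90×101 + 5.33×94 + 15.88×89 + 6.33×117 = 696.9 + 501.02 + 1413.32 + 740.61 = 3351.85
ΣP(2002)·Q(2002) = 8.32×101 + 6.85×94 + 13.30×89 + 5.38×117 = 840.32 + 643.9 + 1183.7 + 629.46 = 3297.38
Index = 3351.85 / 3297.38 × 100 = 101.6519

101.7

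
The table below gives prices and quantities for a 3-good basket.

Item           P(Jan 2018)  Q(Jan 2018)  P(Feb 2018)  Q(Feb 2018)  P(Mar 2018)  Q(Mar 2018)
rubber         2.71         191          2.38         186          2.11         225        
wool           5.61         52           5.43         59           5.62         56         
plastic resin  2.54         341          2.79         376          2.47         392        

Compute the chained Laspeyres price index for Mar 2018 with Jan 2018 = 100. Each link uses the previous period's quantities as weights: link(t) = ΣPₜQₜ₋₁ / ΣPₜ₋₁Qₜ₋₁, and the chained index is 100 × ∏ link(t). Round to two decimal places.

Link Jan 2018→Feb 2018:
ΣP(Feb 2018)Q(Jan 2018) = 2.38×191 + 5.43×52 + 2.79×341 = 454.58 + 282.36 + 951.39 = 1688.33
ΣP(Jan 2018)Q(Jan 2018) = 2.71×191 + 5.61×52 + 2.54×341 = 517.61 + 291.72 + 866.14 = 1675.47
link = 1688.33/1675.47 = 1.007675
Link Feb 2018→Mar 2018:
ΣP(Mar 2018)Q(Feb 2018) = 2.11×186 + 5.62×59 + 2.47×376 = 392.46 + 331.58 + 928.72 = 1652.76
ΣP(Feb 2018)Q(Feb 2018) = 2.38×186 + 5.43×59 + 2.79×376 = 442.68 + 320.37 + 1049.04 = 1812.09
link = 1652.76/1812.09 = 0.912074
Chained index = 100 × 1.007675 × 0.912074 = 91.9074

91.91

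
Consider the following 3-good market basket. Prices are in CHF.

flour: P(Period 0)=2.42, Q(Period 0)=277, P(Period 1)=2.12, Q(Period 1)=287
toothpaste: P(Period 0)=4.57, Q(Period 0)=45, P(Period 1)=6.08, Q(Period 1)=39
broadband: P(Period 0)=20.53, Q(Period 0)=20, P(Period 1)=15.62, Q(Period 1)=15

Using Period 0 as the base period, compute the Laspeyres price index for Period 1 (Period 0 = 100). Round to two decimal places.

Laspeyres price index uses base-period quantities as weights.
ΣP(Period 1)·Q(Period 0) = 2.12×277 + 6.08×45 + 15.62×20 = 587.24 + 273.6 + 312.4 = 1173.24
ΣP(Period 0)·Q(Period 0) = 2.42×277 + 4.57×45 + 20.53×20 = 670.34 + 205.65 + 410.6 = 1286.59
Index = 1173.24 / 1286.59 × 100 = 91.1899

91.19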